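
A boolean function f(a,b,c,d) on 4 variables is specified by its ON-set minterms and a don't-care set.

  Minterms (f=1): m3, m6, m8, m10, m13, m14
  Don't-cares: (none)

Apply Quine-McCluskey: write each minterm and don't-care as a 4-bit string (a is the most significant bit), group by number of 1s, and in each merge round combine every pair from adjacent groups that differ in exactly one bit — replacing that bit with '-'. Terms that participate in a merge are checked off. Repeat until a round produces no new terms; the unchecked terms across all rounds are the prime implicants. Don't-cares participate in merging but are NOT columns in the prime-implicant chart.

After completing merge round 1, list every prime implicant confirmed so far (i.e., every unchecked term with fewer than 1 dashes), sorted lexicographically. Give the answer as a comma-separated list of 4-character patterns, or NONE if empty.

0011, 1101

[col 0] 0011, 0110*, 1000*, 1010*, 1101, 1110*
[col 1] -110, 1-10, 10-0
Prime implicants: -110, 0011, 1-10, 10-0, 1101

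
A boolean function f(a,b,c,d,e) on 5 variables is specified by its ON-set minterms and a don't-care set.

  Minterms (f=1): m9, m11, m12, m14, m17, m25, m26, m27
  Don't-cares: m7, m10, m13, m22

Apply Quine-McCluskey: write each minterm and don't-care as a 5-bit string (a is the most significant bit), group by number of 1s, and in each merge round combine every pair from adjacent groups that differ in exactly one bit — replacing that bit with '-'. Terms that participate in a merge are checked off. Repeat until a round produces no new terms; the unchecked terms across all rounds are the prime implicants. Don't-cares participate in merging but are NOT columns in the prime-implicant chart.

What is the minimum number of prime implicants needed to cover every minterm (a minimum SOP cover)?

Round 0: 00111 01001✓ 01010✓ 01011✓ 01100✓ 01101✓ 01110✓ 10001✓ 10110 11001✓ 11010✓ 11011✓
Round 1: -1001✓ -1010✓ -1011✓ 01-01 01-10 010-1✓ 0101-✓ 011-0 0110- 1-001 110-1✓ 1101-✓
Round 2: -10-1 -101-
PIs = {-10-1, -101-, 00111, 01-01, 01-10, 011-0, 0110-, 1-001, 10110}
Coverage chart:
  m9: -10-1,01-01
  m11: -10-1,-101-
  m12: 011-0,0110-
  m14: 01-10,011-0
  m17: 1-001 ←essential
  m25: -10-1,1-001
  m26: -101- ←essential
  m27: -10-1,-101-
Essential: -101-, 1-001
Petrick residual → -10-1, 011-0
Min cover (4 terms): bc'e + bc'd + a'bce' + ac'd'e

4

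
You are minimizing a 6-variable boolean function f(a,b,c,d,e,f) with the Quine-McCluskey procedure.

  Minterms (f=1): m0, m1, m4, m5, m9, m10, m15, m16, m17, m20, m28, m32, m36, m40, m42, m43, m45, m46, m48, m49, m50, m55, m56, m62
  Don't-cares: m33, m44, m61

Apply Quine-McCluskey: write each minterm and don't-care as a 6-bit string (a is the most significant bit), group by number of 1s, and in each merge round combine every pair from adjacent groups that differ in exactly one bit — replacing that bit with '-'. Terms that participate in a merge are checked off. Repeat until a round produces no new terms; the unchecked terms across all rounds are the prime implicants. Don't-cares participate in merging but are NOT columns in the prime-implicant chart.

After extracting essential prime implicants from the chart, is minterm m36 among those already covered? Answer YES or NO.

NO

size-2^0 implicants → 000000(✓)  000001(✓)  000100(✓)  000101(✓)  001001(✓)  001010(✓)  001111  010000(✓)  010001(✓)  010100(✓)  011100(✓)  100000(✓)  100001(✓)  100100(✓)  101000(✓)  101010(✓)  101011(✓)  101100(✓)  101101(✓)  101110(✓)  110000(✓)  110001(✓)  110010(✓)  110111  111000(✓)  111101(✓)  111110(✓)
size-2^1 implicants → -00000(✓)  -00001(✓)  -00100(✓)  -01010  -10000(✓)  -10001(✓)  0-0000(✓)  0-0001(✓)  0-0100(✓)  00-001  000-00(✓)  000-01(✓)  00000-(✓)  00010-(✓)  01-100  010-00(✓)  01000-(✓)  1-0000(✓)  1-0001(✓)  1-1000(✓)  1-1101  1-1110  10-000(✓)  10-100(✓)  100-00(✓)  10000-(✓)  101-00(✓)  101-10(✓)  1010-0(✓)  10101-  1011-0(✓)  10110-  11-000(✓)  1100-0  11000-(✓)
size-2^2 implicants → --0000(✓)  --0001(✓)  -00-00  -0000-(✓)  -1000-(✓)  0-0-00  0-000-(✓)  000-0-  1--000  1-000-(✓)  10--00  101--0
size-2^3 implicants → --000-
Unchecked terms (primes): --000-, -00-00, -01010, 0-0-00, 00-001, 000-0-, 001111, 01-100, 1--000, 1-1101, 1-1110, 10--00, 101--0, 10101-, 10110-, 1100-0, 110111
Minterm coverage:
  m0 ⊆ --000-,-00-00,0-0-00,000-0-
  m1 ⊆ --000-,00-001,000-0-
  m4 ⊆ -00-00,0-0-00,000-0-
  m5 ⊆ 000-0- [E]
  m9 ⊆ 00-001 [E]
  m10 ⊆ -01010 [E]
  m15 ⊆ 001111 [E]
  m16 ⊆ --000-,0-0-00
  m17 ⊆ --000- [E]
  m20 ⊆ 0-0-00,01-100
  m28 ⊆ 01-100 [E]
  m32 ⊆ --000-,-00-00,1--000,10--00
  m36 ⊆ -00-00,10--00
  m40 ⊆ 1--000,10--00,101--0
  m42 ⊆ -01010,101--0,10101-
  m43 ⊆ 10101- [E]
  m45 ⊆ 1-1101,10110-
  m46 ⊆ 1-1110,101--0
  m48 ⊆ --000-,1--000,1100-0
  m49 ⊆ --000- [E]
  m50 ⊆ 1100-0 [E]
  m55 ⊆ 110111 [E]
  m56 ⊆ 1--000 [E]
  m62 ⊆ 1-1110 [E]
E = {--000-, -01010, 00-001, 000-0-, 001111, 01-100, 1--000, 1-1110, 10101-, 1100-0, 110111}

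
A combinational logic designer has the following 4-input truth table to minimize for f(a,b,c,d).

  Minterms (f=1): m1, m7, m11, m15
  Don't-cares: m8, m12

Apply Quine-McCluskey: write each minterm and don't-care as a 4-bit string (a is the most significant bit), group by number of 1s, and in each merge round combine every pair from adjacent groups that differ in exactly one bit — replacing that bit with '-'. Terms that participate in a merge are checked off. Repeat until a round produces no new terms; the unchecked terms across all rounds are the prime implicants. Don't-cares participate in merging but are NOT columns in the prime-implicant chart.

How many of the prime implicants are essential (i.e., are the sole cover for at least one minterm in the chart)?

3

[col 0] 0001, 0111*, 1000*, 1011*, 1100*, 1111*
[col 1] -111, 1-00, 1-11
Prime implicants: -111, 0001, 1-00, 1-11
PI chart (minterm → PIs covering it):
  1 | 0001  (sole → essential)
  7 | -111  (sole → essential)
  11 | 1-11  (sole → essential)
  15 | -111,1-11
Essential prime implicants: -111, 0001, 1-11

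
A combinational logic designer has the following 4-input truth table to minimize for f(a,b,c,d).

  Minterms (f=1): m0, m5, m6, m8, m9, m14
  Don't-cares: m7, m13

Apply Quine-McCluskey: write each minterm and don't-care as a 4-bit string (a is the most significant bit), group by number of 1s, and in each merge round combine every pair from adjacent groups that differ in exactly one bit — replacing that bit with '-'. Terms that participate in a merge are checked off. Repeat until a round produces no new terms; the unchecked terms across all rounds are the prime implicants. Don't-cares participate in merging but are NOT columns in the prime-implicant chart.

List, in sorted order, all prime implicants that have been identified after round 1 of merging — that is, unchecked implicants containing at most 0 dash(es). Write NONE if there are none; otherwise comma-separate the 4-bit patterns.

NONE

[col 0] 0000*, 0101*, 0110*, 0111*, 1000*, 1001*, 1101*, 1110*
[col 1] -000, -101, -110, 01-1, 011-, 1-01, 100-
Prime implicants: -000, -101, -110, 01-1, 011-, 1-01, 100-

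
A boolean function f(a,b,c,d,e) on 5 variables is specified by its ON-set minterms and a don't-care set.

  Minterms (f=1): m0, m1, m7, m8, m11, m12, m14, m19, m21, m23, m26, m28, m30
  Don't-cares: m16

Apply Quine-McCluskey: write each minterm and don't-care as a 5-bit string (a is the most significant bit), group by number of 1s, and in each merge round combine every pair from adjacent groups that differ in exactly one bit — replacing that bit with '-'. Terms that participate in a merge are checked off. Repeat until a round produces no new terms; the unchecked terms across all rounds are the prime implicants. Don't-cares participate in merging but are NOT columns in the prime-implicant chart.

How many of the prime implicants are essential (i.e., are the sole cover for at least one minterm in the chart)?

7

[col 0] 00000*, 00001*, 00111*, 01000*, 01011, 01100*, 01110*, 10000*, 10011*, 10101*, 10111*, 11010*, 11100*, 11110*
[col 1] -0000, -0111, -1100*, -1110*, 0-000, 0000-, 01-00, 011-0*, 10-11, 101-1, 11-10, 111-0*
[col 2] -11-0
Prime implicants: -0000, -0111, -11-0, 0-000, 0000-, 01-00, 01011, 10-11, 101-1, 11-10
PI chart (minterm → PIs covering it):
  0 | -0000,0-000,0000-
  1 | 0000-  (sole → essential)
  7 | -0111  (sole → essential)
  8 | 0-000,01-00
  11 | 01011  (sole → essential)
  12 | -11-0,01-00
  14 | -11-0  (sole → essential)
  19 | 10-11  (sole → essential)
  21 | 101-1  (sole → essential)
  23 | -0111,10-11,101-1
  26 | 11-10  (sole → essential)
  28 | -11-0  (sole → essential)
  30 | -11-0,11-10
Essential prime implicants: -0111, -11-0, 0000-, 01011, 10-11, 101-1, 11-10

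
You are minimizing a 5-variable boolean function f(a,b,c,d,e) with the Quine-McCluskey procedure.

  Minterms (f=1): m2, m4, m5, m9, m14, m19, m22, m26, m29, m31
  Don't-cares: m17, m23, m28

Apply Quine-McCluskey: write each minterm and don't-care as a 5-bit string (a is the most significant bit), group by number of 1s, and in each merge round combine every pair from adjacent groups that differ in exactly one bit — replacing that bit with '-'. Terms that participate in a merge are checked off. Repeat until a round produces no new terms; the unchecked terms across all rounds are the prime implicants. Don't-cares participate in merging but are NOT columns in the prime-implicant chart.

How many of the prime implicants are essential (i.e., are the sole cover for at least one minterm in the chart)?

size-2^0 implicants → 00010  00100(✓)  00101(✓)  01001  01110  10001(✓)  10011(✓)  10110(✓)  10111(✓)  11010  11100(✓)  11101(✓)  11111(✓)
size-2^1 implicants → 0010-  1-111  10-11  100-1  1011-  111-1  1110-
Unchecked terms (primes): 00010, 0010-, 01001, 01110, 1-111, 10-11, 100-1, 1011-, 11010, 111-1, 1110-
Minterm coverage:
  m2 ⊆ 00010 [E]
  m4 ⊆ 0010- [E]
  m5 ⊆ 0010- [E]
  m9 ⊆ 01001 [E]
  m14 ⊆ 01110 [E]
  m19 ⊆ 10-11,100-1
  m22 ⊆ 1011- [E]
  m26 ⊆ 11010 [E]
  m29 ⊆ 111-1,1110-
  m31 ⊆ 1-111,111-1
E = {00010, 0010-, 01001, 01110, 1011-, 11010}

6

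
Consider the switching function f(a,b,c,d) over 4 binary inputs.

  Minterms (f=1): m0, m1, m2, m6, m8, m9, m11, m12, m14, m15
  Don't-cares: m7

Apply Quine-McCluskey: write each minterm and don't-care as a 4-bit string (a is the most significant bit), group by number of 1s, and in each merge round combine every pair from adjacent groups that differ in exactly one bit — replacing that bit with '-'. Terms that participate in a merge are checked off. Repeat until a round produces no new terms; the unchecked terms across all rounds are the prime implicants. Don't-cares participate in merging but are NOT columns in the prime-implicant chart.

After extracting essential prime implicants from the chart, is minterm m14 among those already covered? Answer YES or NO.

[col 0] 0000*, 0001*, 0010*, 0110*, 0111*, 1000*, 1001*, 1011*, 1100*, 1110*, 1111*
[col 1] -000*, -001*, -110*, -111*, 0-10, 00-0, 000-*, 011-*, 1-00, 1-11, 10-1, 100-*, 11-0, 111-*
[col 2] -00-, -11-
Prime implicants: -00-, -11-, 0-10, 00-0, 1-00, 1-11, 10-1, 11-0
PI chart (minterm → PIs covering it):
  0 | -00-,00-0
  1 | -00-  (sole → essential)
  2 | 0-10,00-0
  6 | -11-,0-10
  8 | -00-,1-00
  9 | -00-,10-1
  11 | 1-11,10-1
  12 | 1-00,11-0
  14 | -11-,11-0
  15 | -11-,1-11
Essential prime implicants: -00-

NO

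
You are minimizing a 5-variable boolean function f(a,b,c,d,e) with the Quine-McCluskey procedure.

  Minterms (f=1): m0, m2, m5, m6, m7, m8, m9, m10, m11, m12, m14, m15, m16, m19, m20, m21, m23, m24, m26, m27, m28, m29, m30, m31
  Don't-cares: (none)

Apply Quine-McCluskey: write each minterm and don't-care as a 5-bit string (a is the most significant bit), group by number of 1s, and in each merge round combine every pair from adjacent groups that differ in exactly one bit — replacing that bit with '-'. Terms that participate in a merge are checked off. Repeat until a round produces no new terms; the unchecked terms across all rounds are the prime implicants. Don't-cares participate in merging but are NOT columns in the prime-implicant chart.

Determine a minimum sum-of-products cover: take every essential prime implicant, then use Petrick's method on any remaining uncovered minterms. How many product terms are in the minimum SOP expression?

8

size-2^0 implicants → 00000(✓)  00010(✓)  00101(✓)  00110(✓)  00111(✓)  01000(✓)  01001(✓)  01010(✓)  01011(✓)  01100(✓)  01110(✓)  01111(✓)  10000(✓)  10011(✓)  10100(✓)  10101(✓)  10111(✓)  11000(✓)  11010(✓)  11011(✓)  11100(✓)  11101(✓)  11110(✓)  11111(✓)
size-2^1 implicants → -0000(✓)  -0101(✓)  -0111(✓)  -1000(✓)  -1010(✓)  -1011(✓)  -1100(✓)  -1110(✓)  -1111(✓)  0-000(✓)  0-010(✓)  0-110(✓)  0-111(✓)  00-10(✓)  000-0(✓)  001-1(✓)  0011-(✓)  01-00(✓)  01-10(✓)  01-11(✓)  010-0(✓)  010-1(✓)  0100-(✓)  0101-(✓)  011-0(✓)  0111-(✓)  1-000(✓)  1-011(✓)  1-100(✓)  1-101(✓)  1-111(✓)  10-00(✓)  10-11(✓)  101-1(✓)  1010-(✓)  11-00(✓)  11-10(✓)  11-11(✓)  110-0(✓)  1101-(✓)  111-0(✓)  111-1(✓)  1110-(✓)  1111-(✓)
size-2^2 implicants → --000  --111  -01-1  -1-00(✓)  -1-10(✓)  -1-11(✓)  -10-0(✓)  -101-(✓)  -11-0(✓)  -111-(✓)  0--10  0-0-0  0-11-  01--0(✓)  01-1-(✓)  010--  1--00  1--11  1-1-1  1-10-  11--0(✓)  11-1-(✓)  111--
size-2^3 implicants → -1--0  -1-1-
Unchecked terms (primes): --000, --111, -01-1, -1--0, -1-1-, 0--10, 0-0-0, 0-11-, 010--, 1--00, 1--11, 1-1-1, 1-10-, 111--
Minterm coverage:
  m0 ⊆ --000,0-0-0
  m2 ⊆ 0--10,0-0-0
  m5 ⊆ -01-1 [E]
  m6 ⊆ 0--10,0-11-
  m7 ⊆ --111,-01-1,0-11-
  m8 ⊆ --000,-1--0,0-0-0,010--
  m9 ⊆ 010-- [E]
  m10 ⊆ -1--0,-1-1-,0--10,0-0-0,010--
  m11 ⊆ -1-1-,010--
  m12 ⊆ -1--0 [E]
  m14 ⊆ -1--0,-1-1-,0--10,0-11-
  m15 ⊆ --111,-1-1-,0-11-
  m16 ⊆ --000,1--00
  m19 ⊆ 1--11 [E]
  m20 ⊆ 1--00,1-10-
  m21 ⊆ -01-1,1-1-1,1-10-
  m23 ⊆ --111,-01-1,1--11,1-1-1
  m24 ⊆ --000,-1--0,1--00
  m26 ⊆ -1--0,-1-1-
  m27 ⊆ -1-1-,1--11
  m28 ⊆ -1--0,1--00,1-10-,111--
  m29 ⊆ 1-1-1,1-10-,111--
  m30 ⊆ -1--0,-1-1-,111--
  m31 ⊆ --111,-1-1-,1--11,1-1-1,111--
E = {-01-1, -1--0, 010--, 1--11}
Petrick residual → --000, --111, 0--10, 1-10-
Cover = c'd'e' + cde + b'ce + be' + a'de' + a'bc' + ade + acd'  |cover|=8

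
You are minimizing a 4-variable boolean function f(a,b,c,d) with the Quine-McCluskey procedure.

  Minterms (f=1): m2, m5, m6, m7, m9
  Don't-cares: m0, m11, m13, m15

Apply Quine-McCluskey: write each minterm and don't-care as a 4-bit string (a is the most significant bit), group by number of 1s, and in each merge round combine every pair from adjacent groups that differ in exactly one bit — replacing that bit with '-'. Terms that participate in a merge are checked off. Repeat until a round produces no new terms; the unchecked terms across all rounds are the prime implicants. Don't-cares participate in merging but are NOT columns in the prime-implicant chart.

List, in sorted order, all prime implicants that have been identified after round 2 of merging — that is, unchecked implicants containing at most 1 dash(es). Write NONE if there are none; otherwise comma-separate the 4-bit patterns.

0-10, 00-0, 011-

Round 0: 0000✓ 0010✓ 0101✓ 0110✓ 0111✓ 1001✓ 1011✓ 1101✓ 1111✓
Round 1: -101✓ -111✓ 0-10 00-0 01-1✓ 011- 1-01✓ 1-11✓ 10-1✓ 11-1✓
Round 2: -1-1 1--1
PIs = {-1-1, 0-10, 00-0, 011-, 1--1}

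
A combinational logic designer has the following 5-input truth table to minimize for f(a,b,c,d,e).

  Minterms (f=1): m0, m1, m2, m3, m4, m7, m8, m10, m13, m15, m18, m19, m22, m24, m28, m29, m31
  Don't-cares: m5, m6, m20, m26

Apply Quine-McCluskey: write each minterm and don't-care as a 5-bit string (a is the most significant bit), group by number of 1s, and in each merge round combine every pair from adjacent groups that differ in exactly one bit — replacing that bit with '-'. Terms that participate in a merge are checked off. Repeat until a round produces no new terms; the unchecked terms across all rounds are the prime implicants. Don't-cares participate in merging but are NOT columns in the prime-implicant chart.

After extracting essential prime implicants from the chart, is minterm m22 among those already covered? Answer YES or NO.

size-2^0 implicants → 00000(✓)  00001(✓)  00010(✓)  00011(✓)  00100(✓)  00101(✓)  00110(✓)  00111(✓)  01000(✓)  01010(✓)  01101(✓)  01111(✓)  10010(✓)  10011(✓)  10100(✓)  10110(✓)  11000(✓)  11010(✓)  11100(✓)  11101(✓)  11111(✓)
size-2^1 implicants → -0010(✓)  -0011(✓)  -0100(✓)  -0110(✓)  -1000(✓)  -1010(✓)  -1101(✓)  -1111(✓)  0-000(✓)  0-010(✓)  0-101(✓)  0-111(✓)  00-00(✓)  00-01(✓)  00-10(✓)  00-11(✓)  000-0(✓)  000-1(✓)  0000-(✓)  0001-(✓)  001-0(✓)  001-1(✓)  0010-(✓)  0011-(✓)  010-0(✓)  011-1(✓)  1-010(✓)  1-100  10-10(✓)  1001-(✓)  101-0(✓)  11-00  110-0(✓)  111-1(✓)  1110-
size-2^2 implicants → --010  -0-10  -001-  -01-0  -10-0  -11-1  0-0-0  0-1-1  00--0(✓)  00--1(✓)  00-0-(✓)  00-1-(✓)  000--(✓)  001--(✓)
size-2^3 implicants → 00---
Unchecked terms (primes): --010, -0-10, -001-, -01-0, -10-0, -11-1, 0-0-0, 0-1-1, 00---, 1-100, 11-00, 1110-
Minterm coverage:
  m0 ⊆ 0-0-0,00---
  m1 ⊆ 00--- [E]
  m2 ⊆ --010,-0-10,-001-,0-0-0,00---
  m3 ⊆ -001-,00---
  m4 ⊆ -01-0,00---
  m7 ⊆ 0-1-1,00---
  m8 ⊆ -10-0,0-0-0
  m10 ⊆ --010,-10-0,0-0-0
  m13 ⊆ -11-1,0-1-1
  m15 ⊆ -11-1,0-1-1
  m18 ⊆ --010,-0-10,-001-
  m19 ⊆ -001- [E]
  m22 ⊆ -0-10,-01-0
  m24 ⊆ -10-0,11-00
  m28 ⊆ 1-100,11-00,1110-
  m29 ⊆ -11-1,1110-
  m31 ⊆ -11-1 [E]
E = {-001-, -11-1, 00---}

NO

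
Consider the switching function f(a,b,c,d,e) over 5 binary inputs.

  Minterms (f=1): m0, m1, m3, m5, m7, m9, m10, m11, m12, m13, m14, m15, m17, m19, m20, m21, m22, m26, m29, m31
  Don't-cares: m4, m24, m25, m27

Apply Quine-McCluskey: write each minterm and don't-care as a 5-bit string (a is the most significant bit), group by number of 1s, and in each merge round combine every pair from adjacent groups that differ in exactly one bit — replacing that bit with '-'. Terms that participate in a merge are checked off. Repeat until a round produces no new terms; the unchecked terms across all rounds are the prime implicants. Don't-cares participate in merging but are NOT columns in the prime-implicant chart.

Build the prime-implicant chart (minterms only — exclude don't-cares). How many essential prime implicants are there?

5

size-2^0 implicants → 00000(✓)  00001(✓)  00011(✓)  00100(✓)  00101(✓)  00111(✓)  01001(✓)  01010(✓)  01011(✓)  01100(✓)  01101(✓)  01110(✓)  01111(✓)  10001(✓)  10011(✓)  10100(✓)  10101(✓)  10110(✓)  11000(✓)  11001(✓)  11010(✓)  11011(✓)  11101(✓)  11111(✓)
size-2^1 implicants → -0001(✓)  -0011(✓)  -0100(✓)  -0101(✓)  -1001(✓)  -1010(✓)  -1011(✓)  -1101(✓)  -1111(✓)  0-001(✓)  0-011(✓)  0-100(✓)  0-101(✓)  0-111(✓)  00-00(✓)  00-01(✓)  00-11(✓)  000-1(✓)  0000-(✓)  001-1(✓)  0010-(✓)  01-01(✓)  01-10(✓)  01-11(✓)  010-1(✓)  0101-(✓)  011-0(✓)  011-1(✓)  0110-(✓)  0111-(✓)  1-001(✓)  1-011(✓)  1-101(✓)  10-01(✓)  100-1(✓)  101-0  1010-(✓)  11-01(✓)  11-11(✓)  110-0(✓)  110-1(✓)  1100-(✓)  1101-(✓)  111-1(✓)
size-2^2 implicants → --001(✓)  --011(✓)  --101(✓)  -0-01(✓)  -00-1(✓)  -010-  -1-01(✓)  -1-11(✓)  -10-1(✓)  -101-  -11-1(✓)  0--01(✓)  0--11(✓)  0-0-1(✓)  0-1-1(✓)  0-10-  00--1(✓)  00-0-  01--1(✓)  01-1-  011--  1--01(✓)  1-0-1(✓)  11--1(✓)  110--
size-2^3 implicants → ---01  --0-1  -1--1  0---1
Unchecked terms (primes): ---01, --0-1, -010-, -1--1, -101-, 0---1, 0-10-, 00-0-, 01-1-, 011--, 101-0, 110--
Minterm coverage:
  m0 ⊆ 00-0- [E]
  m1 ⊆ ---01,--0-1,0---1,00-0-
  m3 ⊆ --0-1,0---1
  m5 ⊆ ---01,-010-,0---1,0-10-,00-0-
  m7 ⊆ 0---1 [E]
  m9 ⊆ ---01,--0-1,-1--1,0---1
  m10 ⊆ -101-,01-1-
  m11 ⊆ --0-1,-1--1,-101-,0---1,01-1-
  m12 ⊆ 0-10-,011--
  m13 ⊆ ---01,-1--1,0---1,0-10-,011--
  m14 ⊆ 01-1-,011--
  m15 ⊆ -1--1,0---1,01-1-,011--
  m17 ⊆ ---01,--0-1
  m19 ⊆ --0-1 [E]
  m20 ⊆ -010-,101-0
  m21 ⊆ ---01,-010-
  m22 ⊆ 101-0 [E]
  m26 ⊆ -101-,110--
  m29 ⊆ ---01,-1--1
  m31 ⊆ -1--1 [E]
E = {--0-1, -1--1, 0---1, 00-0-, 101-0}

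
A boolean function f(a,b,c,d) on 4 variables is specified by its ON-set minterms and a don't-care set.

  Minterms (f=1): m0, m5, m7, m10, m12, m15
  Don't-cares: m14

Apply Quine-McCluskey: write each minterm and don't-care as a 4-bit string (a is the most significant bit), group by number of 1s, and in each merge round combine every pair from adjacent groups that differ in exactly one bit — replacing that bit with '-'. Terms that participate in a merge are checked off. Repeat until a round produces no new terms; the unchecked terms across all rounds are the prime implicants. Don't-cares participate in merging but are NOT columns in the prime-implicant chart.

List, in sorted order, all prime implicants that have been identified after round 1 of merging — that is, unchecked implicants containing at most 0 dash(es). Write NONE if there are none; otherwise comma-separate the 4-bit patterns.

0000

[col 0] 0000, 0101*, 0111*, 1010*, 1100*, 1110*, 1111*
[col 1] -111, 01-1, 1-10, 11-0, 111-
Prime implicants: -111, 0000, 01-1, 1-10, 11-0, 111-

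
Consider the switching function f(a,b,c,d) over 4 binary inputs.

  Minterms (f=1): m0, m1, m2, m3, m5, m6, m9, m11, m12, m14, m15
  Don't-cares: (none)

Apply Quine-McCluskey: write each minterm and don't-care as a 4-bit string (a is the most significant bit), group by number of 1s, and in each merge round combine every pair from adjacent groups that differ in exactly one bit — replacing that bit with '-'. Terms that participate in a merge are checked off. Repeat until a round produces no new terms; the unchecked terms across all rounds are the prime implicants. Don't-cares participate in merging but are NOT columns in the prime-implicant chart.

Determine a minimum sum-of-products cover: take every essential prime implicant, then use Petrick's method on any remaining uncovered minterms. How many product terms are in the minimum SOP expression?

6

[col 0] 0000*, 0001*, 0010*, 0011*, 0101*, 0110*, 1001*, 1011*, 1100*, 1110*, 1111*
[col 1] -001*, -011*, -110, 0-01, 0-10, 00-0*, 00-1*, 000-*, 001-*, 1-11, 10-1*, 11-0, 111-
[col 2] -0-1, 00--
Prime implicants: -0-1, -110, 0-01, 0-10, 00--, 1-11, 11-0, 111-
PI chart (minterm → PIs covering it):
  0 | 00--  (sole → essential)
  1 | -0-1,0-01,00--
  2 | 0-10,00--
  3 | -0-1,00--
  5 | 0-01  (sole → essential)
  6 | -110,0-10
  9 | -0-1  (sole → essential)
  11 | -0-1,1-11
  12 | 11-0  (sole → essential)
  14 | -110,11-0,111-
  15 | 1-11,111-
Essential prime implicants: -0-1, 0-01, 00--, 11-0
Petrick residual → -110, 1-11
Minimum SOP uses 6 PIs: b'd + bcd' + a'c'd + a'b' + acd + abd'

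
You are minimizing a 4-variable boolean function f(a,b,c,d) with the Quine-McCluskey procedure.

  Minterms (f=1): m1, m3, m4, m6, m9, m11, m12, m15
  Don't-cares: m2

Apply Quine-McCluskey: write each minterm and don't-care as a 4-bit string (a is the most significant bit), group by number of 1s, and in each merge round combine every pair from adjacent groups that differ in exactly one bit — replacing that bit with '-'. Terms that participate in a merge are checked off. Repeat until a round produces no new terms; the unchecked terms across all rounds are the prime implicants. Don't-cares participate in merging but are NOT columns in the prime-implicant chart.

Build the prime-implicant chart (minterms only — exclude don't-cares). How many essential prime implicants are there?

3

size-2^0 implicants → 0001(✓)  0010(✓)  0011(✓)  0100(✓)  0110(✓)  1001(✓)  1011(✓)  1100(✓)  1111(✓)
size-2^1 implicants → -001(✓)  -011(✓)  -100  0-10  00-1(✓)  001-  01-0  1-11  10-1(✓)
size-2^2 implicants → -0-1
Unchecked terms (primes): -0-1, -100, 0-10, 001-, 01-0, 1-11
Minterm coverage:
  m1 ⊆ -0-1 [E]
  m3 ⊆ -0-1,001-
  m4 ⊆ -100,01-0
  m6 ⊆ 0-10,01-0
  m9 ⊆ -0-1 [E]
  m11 ⊆ -0-1,1-11
  m12 ⊆ -100 [E]
  m15 ⊆ 1-11 [E]
E = {-0-1, -100, 1-11}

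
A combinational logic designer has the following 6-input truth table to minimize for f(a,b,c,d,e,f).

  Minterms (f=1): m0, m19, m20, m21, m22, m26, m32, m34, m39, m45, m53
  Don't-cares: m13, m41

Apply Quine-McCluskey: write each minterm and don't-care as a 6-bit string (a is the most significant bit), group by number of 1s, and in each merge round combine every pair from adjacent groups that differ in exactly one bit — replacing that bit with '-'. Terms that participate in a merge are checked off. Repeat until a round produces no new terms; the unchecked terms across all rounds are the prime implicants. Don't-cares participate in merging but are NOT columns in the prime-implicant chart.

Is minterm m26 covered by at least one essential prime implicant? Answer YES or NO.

[col 0] 000000*, 001101*, 010011, 010100*, 010101*, 010110*, 011010, 100000*, 100010*, 100111, 101001*, 101101*, 110101*
[col 1] -00000, -01101, -10101, 0101-0, 01010-, 1000-0, 101-01
Prime implicants: -00000, -01101, -10101, 010011, 0101-0, 01010-, 011010, 1000-0, 100111, 101-01
PI chart (minterm → PIs covering it):
  0 | -00000  (sole → essential)
  19 | 010011  (sole → essential)
  20 | 0101-0,01010-
  21 | -10101,01010-
  22 | 0101-0  (sole → essential)
  26 | 011010  (sole → essential)
  32 | -00000,1000-0
  34 | 1000-0  (sole → essential)
  39 | 100111  (sole → essential)
  45 | -01101,101-01
  53 | -10101  (sole → essential)
Essential prime implicants: -00000, -10101, 010011, 0101-0, 011010, 1000-0, 100111

YES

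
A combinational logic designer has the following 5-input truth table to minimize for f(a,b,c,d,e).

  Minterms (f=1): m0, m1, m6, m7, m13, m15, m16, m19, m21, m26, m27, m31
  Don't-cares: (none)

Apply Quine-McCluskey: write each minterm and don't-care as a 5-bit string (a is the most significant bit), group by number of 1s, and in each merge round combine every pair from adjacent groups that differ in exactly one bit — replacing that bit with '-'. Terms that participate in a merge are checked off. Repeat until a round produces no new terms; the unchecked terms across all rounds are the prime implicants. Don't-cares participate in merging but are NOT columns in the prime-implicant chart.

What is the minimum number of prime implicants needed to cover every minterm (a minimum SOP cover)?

8

[col 0] 00000*, 00001*, 00110*, 00111*, 01101*, 01111*, 10000*, 10011*, 10101, 11010*, 11011*, 11111*
[col 1] -0000, -1111, 0-111, 0000-, 0011-, 011-1, 1-011, 11-11, 1101-
Prime implicants: -0000, -1111, 0-111, 0000-, 0011-, 011-1, 1-011, 10101, 11-11, 1101-
PI chart (minterm → PIs covering it):
  0 | -0000,0000-
  1 | 0000-  (sole → essential)
  6 | 0011-  (sole → essential)
  7 | 0-111,0011-
  13 | 011-1  (sole → essential)
  15 | -1111,0-111,011-1
  16 | -0000  (sole → essential)
  19 | 1-011  (sole → essential)
  21 | 10101  (sole → essential)
  26 | 1101-  (sole → essential)
  27 | 1-011,11-11,1101-
  31 | -1111,11-11
Essential prime implicants: -0000, 0000-, 0011-, 011-1, 1-011, 10101, 1101-
Petrick residual → -1111
Minimum SOP uses 8 PIs: b'c'd'e' + bcde + a'b'c'd' + a'b'cd + a'bce + ac'de + ab'cd'e + abc'd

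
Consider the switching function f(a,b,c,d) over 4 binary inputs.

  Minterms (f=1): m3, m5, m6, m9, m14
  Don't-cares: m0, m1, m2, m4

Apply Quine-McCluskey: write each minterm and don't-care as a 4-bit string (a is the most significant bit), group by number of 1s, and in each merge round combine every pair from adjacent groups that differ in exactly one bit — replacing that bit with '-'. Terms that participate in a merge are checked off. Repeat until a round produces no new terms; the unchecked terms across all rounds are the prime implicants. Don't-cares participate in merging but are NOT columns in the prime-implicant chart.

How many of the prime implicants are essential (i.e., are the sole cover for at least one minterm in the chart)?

[col 0] 0000*, 0001*, 0010*, 0011*, 0100*, 0101*, 0110*, 1001*, 1110*
[col 1] -001, -110, 0-00*, 0-01*, 0-10*, 00-0*, 00-1*, 000-*, 001-*, 01-0*, 010-*
[col 2] 0--0, 0-0-, 00--
Prime implicants: -001, -110, 0--0, 0-0-, 00--
PI chart (minterm → PIs covering it):
  3 | 00--  (sole → essential)
  5 | 0-0-  (sole → essential)
  6 | -110,0--0
  9 | -001  (sole → essential)
  14 | -110  (sole → essential)
Essential prime implicants: -001, -110, 0-0-, 00--

4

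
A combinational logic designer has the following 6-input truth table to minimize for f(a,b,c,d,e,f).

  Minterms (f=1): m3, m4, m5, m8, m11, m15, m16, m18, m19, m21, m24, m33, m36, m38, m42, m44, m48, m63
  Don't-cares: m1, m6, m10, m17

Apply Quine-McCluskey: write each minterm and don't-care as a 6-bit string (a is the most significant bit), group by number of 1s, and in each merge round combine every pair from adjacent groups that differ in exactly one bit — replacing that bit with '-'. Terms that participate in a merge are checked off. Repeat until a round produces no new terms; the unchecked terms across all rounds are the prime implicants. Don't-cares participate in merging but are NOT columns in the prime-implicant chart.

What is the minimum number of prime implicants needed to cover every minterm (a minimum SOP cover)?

size-2^0 implicants → 000001(✓)  000011(✓)  000100(✓)  000101(✓)  000110(✓)  001000(✓)  001010(✓)  001011(✓)  001111(✓)  010000(✓)  010001(✓)  010010(✓)  010011(✓)  010101(✓)  011000(✓)  100001(✓)  100100(✓)  100110(✓)  101010(✓)  101100(✓)  110000(✓)  111111
size-2^1 implicants → -00001  -00100(✓)  -00110(✓)  -01010  -10000  0-0001(✓)  0-0011(✓)  0-0101(✓)  0-1000  00-011  000-01(✓)  0000-1(✓)  0001-0(✓)  00010-  001-11  0010-0  00101-  01-000  010-01(✓)  0100-0(✓)  0100-1(✓)  01000-(✓)  01001-(✓)  10-100  1001-0(✓)
size-2^2 implicants → -001-0  0-0-01  0-00-1  0100--
Unchecked terms (primes): -00001, -001-0, -01010, -10000, 0-0-01, 0-00-1, 0-1000, 00-011, 00010-, 001-11, 0010-0, 00101-, 01-000, 0100--, 10-100, 111111
Minterm coverage:
  m3 ⊆ 0-00-1,00-011
  m4 ⊆ -001-0,00010-
  m5 ⊆ 0-0-01,00010-
  m8 ⊆ 0-1000,0010-0
  m11 ⊆ 00-011,001-11,00101-
  m15 ⊆ 001-11 [E]
  m16 ⊆ -10000,01-000,0100--
  m18 ⊆ 0100-- [E]
  m19 ⊆ 0-00-1,0100--
  m21 ⊆ 0-0-01 [E]
  m24 ⊆ 0-1000,01-000
  m33 ⊆ -00001 [E]
  m36 ⊆ -001-0,10-100
  m38 ⊆ -001-0 [E]
  m42 ⊆ -01010 [E]
  m44 ⊆ 10-100 [E]
  m48 ⊆ -10000 [E]
  m63 ⊆ 111111 [E]
E = {-00001, -001-0, -01010, -10000, 0-0-01, 001-11, 0100--, 10-100, 111111}
Petrick residual → 0-00-1, 0-1000
Cover = b'c'd'e'f + b'c'df' + b'cd'ef' + bc'd'e'f' + a'c'e'f + a'c'd'f + a'cd'e'f' + a'b'cef + a'bc'd' + ab'de'f' + abcdef  |cover|=11

11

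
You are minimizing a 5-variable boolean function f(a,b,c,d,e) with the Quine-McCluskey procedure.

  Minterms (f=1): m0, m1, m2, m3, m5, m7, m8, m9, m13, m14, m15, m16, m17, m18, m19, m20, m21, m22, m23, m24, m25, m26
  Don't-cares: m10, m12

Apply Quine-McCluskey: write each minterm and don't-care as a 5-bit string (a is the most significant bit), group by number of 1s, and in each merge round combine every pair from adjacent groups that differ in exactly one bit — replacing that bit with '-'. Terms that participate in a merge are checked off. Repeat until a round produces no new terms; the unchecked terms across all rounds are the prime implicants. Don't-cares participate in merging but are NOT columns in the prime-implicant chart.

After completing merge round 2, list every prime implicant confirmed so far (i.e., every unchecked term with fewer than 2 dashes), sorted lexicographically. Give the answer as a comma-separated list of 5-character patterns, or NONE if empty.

NONE

[col 0] 00000*, 00001*, 00010*, 00011*, 00101*, 00111*, 01000*, 01001*, 01010*, 01100*, 01101*, 01110*, 01111*, 10000*, 10001*, 10010*, 10011*, 10100*, 10101*, 10110*, 10111*, 11000*, 11001*, 11010*
[col 1] -0000*, -0001*, -0010*, -0011*, -0101*, -0111*, -1000*, -1001*, -1010*, 0-000*, 0-001*, 0-010*, 0-101*, 0-111*, 00-01*, 00-11*, 000-0*, 000-1*, 0000-*, 0001-*, 001-1*, 01-00*, 01-01*, 01-10*, 010-0*, 0100-*, 011-0*, 011-1*, 0110-*, 0111-*, 1-000*, 1-001*, 1-010*, 10-00*, 10-01*, 10-10*, 10-11*, 100-0*, 100-1*, 1000-*, 1001-*, 101-0*, 101-1*, 1010-*, 1011-*, 110-0*, 1100-*
[col 2] --000*, --001*, --010*, -0-01*, -0-11*, -00-0*, -00-1*, -000-*, -001-*, -01-1*, -10-0*, -100-*, 0--01, 0-0-0*, 0-00-*, 0-1-1, 00--1*, 000--*, 01--0, 01-0-, 011--, 1-0-0*, 1-00-*, 10--0*, 10--1*, 10-0-*, 10-1-*, 100--*, 101--*
[col 3] --0-0, --00-, -0--1, -00--, 10---
Prime implicants: --0-0, --00-, -0--1, -00--, 0--01, 0-1-1, 01--0, 01-0-, 011--, 10---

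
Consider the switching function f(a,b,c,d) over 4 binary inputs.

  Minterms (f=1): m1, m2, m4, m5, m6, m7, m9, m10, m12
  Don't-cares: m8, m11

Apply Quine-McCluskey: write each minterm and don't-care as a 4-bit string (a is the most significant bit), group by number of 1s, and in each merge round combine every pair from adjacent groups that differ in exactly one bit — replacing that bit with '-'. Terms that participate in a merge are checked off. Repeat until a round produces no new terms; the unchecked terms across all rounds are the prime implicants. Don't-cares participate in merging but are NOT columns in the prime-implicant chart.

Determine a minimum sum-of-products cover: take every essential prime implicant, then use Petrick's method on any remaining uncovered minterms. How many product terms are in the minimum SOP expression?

size-2^0 implicants → 0001(✓)  0010(✓)  0100(✓)  0101(✓)  0110(✓)  0111(✓)  1000(✓)  1001(✓)  1010(✓)  1011(✓)  1100(✓)
size-2^1 implicants → -001  -010  -100  0-01  0-10  01-0(✓)  01-1(✓)  010-(✓)  011-(✓)  1-00  10-0(✓)  10-1(✓)  100-(✓)  101-(✓)
size-2^2 implicants → 01--  10--
Unchecked terms (primes): -001, -010, -100, 0-01, 0-10, 01--, 1-00, 10--
Minterm coverage:
  m1 ⊆ -001,0-01
  m2 ⊆ -010,0-10
  m4 ⊆ -100,01--
  m5 ⊆ 0-01,01--
  m6 ⊆ 0-10,01--
  m7 ⊆ 01-- [E]
  m9 ⊆ -001,10--
  m10 ⊆ -010,10--
  m12 ⊆ -100,1-00
E = {01--}
Petrick residual → -001, -010, -100
Cover = b'c'd + b'cd' + bc'd' + a'b  |cover|=4

4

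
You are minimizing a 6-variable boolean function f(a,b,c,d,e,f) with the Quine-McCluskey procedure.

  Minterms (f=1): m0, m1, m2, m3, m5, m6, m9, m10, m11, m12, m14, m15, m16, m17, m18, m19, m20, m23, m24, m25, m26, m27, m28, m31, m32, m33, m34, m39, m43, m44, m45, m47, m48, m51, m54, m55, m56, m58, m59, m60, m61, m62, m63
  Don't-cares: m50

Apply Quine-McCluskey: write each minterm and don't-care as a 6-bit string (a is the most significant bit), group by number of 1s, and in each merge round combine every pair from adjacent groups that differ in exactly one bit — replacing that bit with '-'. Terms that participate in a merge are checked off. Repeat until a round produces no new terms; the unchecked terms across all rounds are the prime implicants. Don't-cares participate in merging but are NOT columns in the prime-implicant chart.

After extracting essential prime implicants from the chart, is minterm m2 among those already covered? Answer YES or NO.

YES

size-2^0 implicants → 000000(✓)  000001(✓)  000010(✓)  000011(✓)  000101(✓)  000110(✓)  001001(✓)  001010(✓)  001011(✓)  001100(✓)  001110(✓)  001111(✓)  010000(✓)  010001(✓)  010010(✓)  010011(✓)  010100(✓)  010111(✓)  011000(✓)  011001(✓)  011010(✓)  011011(✓)  011100(✓)  011111(✓)  100000(✓)  100001(✓)  100010(✓)  100111(✓)  101011(✓)  101100(✓)  101101(✓)  101111(✓)  110000(✓)  110010(✓)  110011(✓)  110110(✓)  110111(✓)  111000(✓)  111010(✓)  111011(✓)  111100(✓)  111101(✓)  111110(✓)  111111(✓)
size-2^1 implicants → -00000(✓)  -00001(✓)  -00010(✓)  -01011(✓)  -01100(✓)  -01111(✓)  -10000(✓)  -10010(✓)  -10011(✓)  -10111(✓)  -11000(✓)  -11010(✓)  -11011(✓)  -11100(✓)  -11111(✓)  0-0000(✓)  0-0001(✓)  0-0010(✓)  0-0011(✓)  0-1001(✓)  0-1010(✓)  0-1011(✓)  0-1100(✓)  0-1111(✓)  00-001(✓)  00-010(✓)  00-011(✓)  00-110(✓)  000-01  000-10(✓)  0000-0(✓)  0000-1(✓)  00000-(✓)  00001-(✓)  001-10(✓)  001-11(✓)  0010-1(✓)  00101-(✓)  0011-0  00111-(✓)  01-000(✓)  01-001(✓)  01-010(✓)  01-011(✓)  01-100(✓)  01-111(✓)  010-00(✓)  010-11(✓)  0100-0(✓)  0100-1(✓)  01000-(✓)  01001-(✓)  011-00(✓)  011-11(✓)  0110-0(✓)  0110-1(✓)  01100-(✓)  01101-(✓)  1-0000(✓)  1-0010(✓)  1-0111(✓)  1-1011(✓)  1-1100(✓)  1-1101(✓)  1-1111(✓)  10-111(✓)  1000-0(✓)  10000-(✓)  101-11(✓)  1011-1(✓)  10110-(✓)  11-000(✓)  11-010(✓)  11-011(✓)  11-110(✓)  11-111(✓)  110-10(✓)  110-11(✓)  1100-0(✓)  11001-(✓)  11011-(✓)  111-00(✓)  111-10(✓)  111-11(✓)  1110-0(✓)  11101-(✓)  1111-0(✓)  1111-1(✓)  11110-(✓)  11111-(✓)
size-2^2 implicants → --0000(✓)  --0010(✓)  --1011(✓)  --1100  --1111(✓)  -000-0(✓)  -0000-  -01-11(✓)  -1-000(✓)  -1-010(✓)  -1-011(✓)  -1-111(✓)  -10-11(✓)  -100-0(✓)  -1001-(✓)  -11-00  -11-11(✓)  -110-0(✓)  -1101-(✓)  0--001(✓)  0--010(✓)  0--011(✓)  0-00-0(✓)  0-00-1(✓)  0-000-(✓)  0-001-(✓)  0-1-11(✓)  0-10-1(✓)  0-101-(✓)  00--10  00-0-1(✓)  00-01-(✓)  0000--(✓)  001-1-  01--00  01--11(✓)  01-0-0(✓)  01-0-1(✓)  01-00-(✓)  01-01-(✓)  0100--(✓)  0110--(✓)  1--111  1-00-0(✓)  1-1-11(✓)  1-11-1  1-110-  11--10(✓)  11--11(✓)  11-0-0(✓)  11-01-(✓)  11-11-(✓)  110-1-(✓)  111--0  111-1-(✓)  1111--
size-2^3 implicants → --00-0  --1-11  -1--11  -1-0-0  -1-01-  0--0-1  0--01-  0-00--  01-0--  11--1-
Unchecked terms (primes): --00-0, --1-11, --1100, -0000-, -1--11, -1-0-0, -1-01-, -11-00, 0--0-1, 0--01-, 0-00--, 00--10, 000-01, 001-1-, 0011-0, 01--00, 01-0--, 1--111, 1-11-1, 1-110-, 11--1-, 111--0, 1111--
Minterm coverage:
  m0 ⊆ --00-0,-0000-,0-00--
  m1 ⊆ -0000-,0--0-1,0-00--,000-01
  m2 ⊆ --00-0,0--01-,0-00--,00--10
  m3 ⊆ 0--0-1,0--01-,0-00--
  m5 ⊆ 000-01 [E]
  m6 ⊆ 00--10 [E]
  m9 ⊆ 0--0-1 [E]
  m10 ⊆ 0--01-,00--10,001-1-
  m11 ⊆ --1-11,0--0-1,0--01-,001-1-
  m12 ⊆ --1100,0011-0
  m14 ⊆ 00--10,001-1-,0011-0
  m15 ⊆ --1-11,001-1-
  m16 ⊆ --00-0,-1-0-0,0-00--,01--00,01-0--
  m17 ⊆ 0--0-1,0-00--,01-0--
  m18 ⊆ --00-0,-1-0-0,-1-01-,0--01-,0-00--,01-0--
  m19 ⊆ -1--11,-1-01-,0--0-1,0--01-,0-00--,01-0--
  m20 ⊆ 01--00 [E]
  m23 ⊆ -1--11 [E]
  m24 ⊆ -1-0-0,-11-00,01--00,01-0--
  m25 ⊆ 0--0-1,01-0--
  m26 ⊆ -1-0-0,-1-01-,0--01-,01-0--
  m27 ⊆ --1-11,-1--11,-1-01-,0--0-1,0--01-,01-0--
  m28 ⊆ --1100,-11-00,01--00
  m31 ⊆ --1-11,-1--11
  m32 ⊆ --00-0,-0000-
  m33 ⊆ -0000- [E]
  m34 ⊆ --00-0 [E]
  m39 ⊆ 1--111 [E]
  m43 ⊆ --1-11 [E]
  m44 ⊆ --1100,1-110-
  m45 ⊆ 1-11-1,1-110-
  m47 ⊆ --1-11,1--111,1-11-1
  m48 ⊆ --00-0,-1-0-0
  m51 ⊆ -1--11,-1-01-,11--1-
  m54 ⊆ 11--1- [E]
  m55 ⊆ -1--11,1--111,11--1-
  m56 ⊆ -1-0-0,-11-00,111--0
  m58 ⊆ -1-0-0,-1-01-,11--1-,111--0
  m59 ⊆ --1-11,-1--11,-1-01-,11--1-
  m60 ⊆ --1100,-11-00,1-110-,111--0,1111--
  m61 ⊆ 1-11-1,1-110-,1111--
  m62 ⊆ 11--1-,111--0,1111--
  m63 ⊆ --1-11,-1--11,1--111,1-11-1,11--1-,1111--
E = {--00-0, --1-11, -0000-, -1--11, 0--0-1, 00--10, 000-01, 01--00, 1--111, 11--1-}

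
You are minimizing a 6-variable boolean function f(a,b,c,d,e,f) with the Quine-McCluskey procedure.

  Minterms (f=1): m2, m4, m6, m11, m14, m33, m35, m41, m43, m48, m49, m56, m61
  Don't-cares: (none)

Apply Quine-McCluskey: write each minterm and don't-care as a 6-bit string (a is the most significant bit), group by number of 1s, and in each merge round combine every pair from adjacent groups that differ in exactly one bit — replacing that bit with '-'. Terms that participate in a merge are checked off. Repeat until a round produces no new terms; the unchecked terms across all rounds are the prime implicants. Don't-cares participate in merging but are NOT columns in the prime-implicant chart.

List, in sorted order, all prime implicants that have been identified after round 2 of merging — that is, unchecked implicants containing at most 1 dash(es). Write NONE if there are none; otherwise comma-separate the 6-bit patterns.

-01011, 00-110, 000-10, 0001-0, 1-0001, 11-000, 11000-, 111101

Round 0: 000010✓ 000100✓ 000110✓ 001011✓ 001110✓ 100001✓ 100011✓ 101001✓ 101011✓ 110000✓ 110001✓ 111000✓ 111101
Round 1: -01011 00-110 000-10 0001-0 1-0001 10-001✓ 10-011✓ 1000-1✓ 1010-1✓ 11-000 11000-
Round 2: 10-0-1
PIs = {-01011, 00-110, 000-10, 0001-0, 1-0001, 10-0-1, 11-000, 11000-, 111101}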